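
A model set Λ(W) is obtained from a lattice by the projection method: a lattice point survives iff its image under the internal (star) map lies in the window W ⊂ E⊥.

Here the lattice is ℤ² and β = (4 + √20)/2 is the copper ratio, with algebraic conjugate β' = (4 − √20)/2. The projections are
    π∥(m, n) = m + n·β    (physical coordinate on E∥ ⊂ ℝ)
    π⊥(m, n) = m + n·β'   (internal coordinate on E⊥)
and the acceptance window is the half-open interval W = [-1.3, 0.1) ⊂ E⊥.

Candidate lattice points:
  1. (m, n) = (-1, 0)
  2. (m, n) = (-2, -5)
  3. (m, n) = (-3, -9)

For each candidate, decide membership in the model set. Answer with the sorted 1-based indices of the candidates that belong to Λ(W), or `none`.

β' = (4−√20)/2 ≈ -0.236068.
#1 (-1,0): internal coord -1 + (0)·β' = -1.000000; -1.000000 ∈ [-1.3, 0.1) → IN Λ
#2 (-2,-5): internal coord -2 + (-5)·β' = -0.819660; -0.819660 ∈ [-1.3, 0.1) → IN Λ
#3 (-3,-9): internal coord -3 + (-9)·β' = -0.875388; -0.875388 ∈ [-1.3, 0.1) → IN Λ

1, 2, 3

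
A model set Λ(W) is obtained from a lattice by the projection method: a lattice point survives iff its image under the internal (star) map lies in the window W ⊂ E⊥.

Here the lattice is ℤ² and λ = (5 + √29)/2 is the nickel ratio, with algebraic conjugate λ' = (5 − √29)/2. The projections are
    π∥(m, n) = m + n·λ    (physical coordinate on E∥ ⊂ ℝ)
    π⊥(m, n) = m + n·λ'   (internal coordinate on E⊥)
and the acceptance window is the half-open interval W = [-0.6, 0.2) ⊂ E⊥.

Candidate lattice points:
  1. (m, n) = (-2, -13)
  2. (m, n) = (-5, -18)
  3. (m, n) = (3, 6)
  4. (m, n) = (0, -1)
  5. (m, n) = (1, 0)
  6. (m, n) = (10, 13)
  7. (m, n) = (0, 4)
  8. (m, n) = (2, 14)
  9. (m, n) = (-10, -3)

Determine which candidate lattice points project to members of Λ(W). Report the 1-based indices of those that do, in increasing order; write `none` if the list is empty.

4

λ' = (5−√29)/2 ≈ -0.19258.
[1] lift (-2,-13): star map gives 0.50357; window check -0.6 ≤ 0.50357 < 0.2 is false → out
[2] lift (-5,-18): star map gives -1.53352; window check -0.6 ≤ -1.53352 < 0.2 is false → out
[3] lift (3,6): star map gives 1.84451; window check -0.6 ≤ 1.84451 < 0.2 is false → out
[4] lift (0,-1): star map gives 0.19258; window check -0.6 ≤ 0.19258 < 0.2 is true → IN Λ
[5] lift (1,0): star map gives 1.00000; window check -0.6 ≤ 1.00000 < 0.2 is false → out
[6] lift (10,13): star map gives 7.49643; window check -0.6 ≤ 7.49643 < 0.2 is false → out
[7] lift (0,4): star map gives -0.77033; window check -0.6 ≤ -0.77033 < 0.2 is false → out
[8] lift (2,14): star map gives -0.69615; window check -0.6 ≤ -0.69615 < 0.2 is false → out
[9] lift (-10,-3): star map gives -9.42225; window check -0.6 ≤ -9.42225 < 0.2 is false → out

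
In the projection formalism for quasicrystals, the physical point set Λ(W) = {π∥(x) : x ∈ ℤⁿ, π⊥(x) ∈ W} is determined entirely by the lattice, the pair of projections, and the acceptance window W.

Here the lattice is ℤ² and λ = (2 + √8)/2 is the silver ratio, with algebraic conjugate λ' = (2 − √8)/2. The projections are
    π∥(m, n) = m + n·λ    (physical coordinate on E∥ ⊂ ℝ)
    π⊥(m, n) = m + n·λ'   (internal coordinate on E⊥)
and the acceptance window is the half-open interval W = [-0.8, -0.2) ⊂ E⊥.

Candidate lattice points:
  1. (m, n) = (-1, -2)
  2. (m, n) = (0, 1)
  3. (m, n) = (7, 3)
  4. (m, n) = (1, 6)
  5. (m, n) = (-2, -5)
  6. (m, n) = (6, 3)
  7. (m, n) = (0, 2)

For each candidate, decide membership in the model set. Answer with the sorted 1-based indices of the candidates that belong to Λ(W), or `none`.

2

Numerically λ ≈ 2.41421 and λ' = −1/λ ≈ -0.41421.
[1] lift (-1,-2): star map gives -0.17157; window check -0.8 ≤ -0.17157 < -0.2 is false → out
[2] lift (0,1): star map gives -0.41421; window check -0.8 ≤ -0.41421 < -0.2 is true → IN Λ
[3] lift (7,3): star map gives 5.75736; window check -0.8 ≤ 5.75736 < -0.2 is false → out
[4] lift (1,6): star map gives -1.48528; window check -0.8 ≤ -1.48528 < -0.2 is false → out
[5] lift (-2,-5): star map gives 0.07107; window check -0.8 ≤ 0.07107 < -0.2 is false → out
[6] lift (6,3): star map gives 4.75736; window check -0.8 ≤ 4.75736 < -0.2 is false → out
[7] lift (0,2): star map gives -0.82843; window check -0.8 ≤ -0.82843 < -0.2 is false → out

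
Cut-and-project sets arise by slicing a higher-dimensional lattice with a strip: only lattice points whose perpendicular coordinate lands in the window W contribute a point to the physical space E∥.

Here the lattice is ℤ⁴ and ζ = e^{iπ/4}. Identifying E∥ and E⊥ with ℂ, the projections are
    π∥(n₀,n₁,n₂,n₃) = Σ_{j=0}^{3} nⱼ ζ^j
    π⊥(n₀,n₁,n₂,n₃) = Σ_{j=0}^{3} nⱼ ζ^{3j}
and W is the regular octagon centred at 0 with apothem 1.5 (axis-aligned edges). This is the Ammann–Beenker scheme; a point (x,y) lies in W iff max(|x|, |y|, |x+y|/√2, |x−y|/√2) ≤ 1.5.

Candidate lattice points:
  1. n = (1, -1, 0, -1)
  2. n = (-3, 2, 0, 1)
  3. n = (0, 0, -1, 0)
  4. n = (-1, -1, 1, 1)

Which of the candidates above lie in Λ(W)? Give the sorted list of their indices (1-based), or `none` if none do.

3, 4

π⊥(n) = n₀ + n₁ζ³ + n₂ζ⁶ + n₃ζ⁹ where ζ = e^{iπ/4}.
#1 (1, -1, 0, -1): internal (1.0000, -1.4142); octagon support 1.7071 vs apothem 1.5 → ∉ W
#2 (-3, 2, 0, 1): internal (-3.7071, 2.1213); octagon support 4.1213 vs apothem 1.5 → ∉ W
#3 (0, 0, -1, 0): internal (0.0000, 1.0000); octagon support 1.0000 vs apothem 1.5 → ∈ W
#4 (-1, -1, 1, 1): internal (0.4142, -1.0000); octagon support 1.0000 vs apothem 1.5 → ∈ W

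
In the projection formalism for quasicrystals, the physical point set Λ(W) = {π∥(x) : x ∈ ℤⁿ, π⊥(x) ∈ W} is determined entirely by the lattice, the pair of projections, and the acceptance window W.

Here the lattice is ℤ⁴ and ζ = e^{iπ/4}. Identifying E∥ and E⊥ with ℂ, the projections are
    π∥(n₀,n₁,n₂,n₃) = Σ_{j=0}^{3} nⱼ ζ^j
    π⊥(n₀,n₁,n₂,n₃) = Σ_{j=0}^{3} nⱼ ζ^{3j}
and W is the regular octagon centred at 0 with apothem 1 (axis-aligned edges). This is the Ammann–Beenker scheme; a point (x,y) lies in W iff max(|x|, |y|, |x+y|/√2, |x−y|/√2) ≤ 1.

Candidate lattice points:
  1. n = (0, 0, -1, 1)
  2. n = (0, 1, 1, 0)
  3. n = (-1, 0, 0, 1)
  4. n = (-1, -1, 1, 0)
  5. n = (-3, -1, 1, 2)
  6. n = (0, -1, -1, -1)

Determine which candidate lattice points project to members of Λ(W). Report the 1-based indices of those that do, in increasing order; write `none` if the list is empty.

2, 3, 5, 6

Internal map: ζ^{3j} for j=0..3 gives (1,0), (−√2/2,√2/2), (0,−1), (√2/2,√2/2).
candidate 1: n = (0, 0, -1, 1) → π⊥ ≈ (+0.70711, +1.70711); max(|x|,|y|,|x±y|/√2) = 1.70711 > 1 ⇒ ∉ W
candidate 2: n = (0, 1, 1, 0) → π⊥ ≈ (-0.70711, -0.29289); max(|x|,|y|,|x±y|/√2) = 0.70711 ≤ 1 ⇒ ∈ W
candidate 3: n = (-1, 0, 0, 1) → π⊥ ≈ (-0.29289, +0.70711); max(|x|,|y|,|x±y|/√2) = 0.70711 ≤ 1 ⇒ ∈ W
candidate 4: n = (-1, -1, 1, 0) → π⊥ ≈ (-0.29289, -1.70711); max(|x|,|y|,|x±y|/√2) = 1.70711 > 1 ⇒ ∉ W
candidate 5: n = (-3, -1, 1, 2) → π⊥ ≈ (-0.87868, -0.29289); max(|x|,|y|,|x±y|/√2) = 0.87868 ≤ 1 ⇒ ∈ W
candidate 6: n = (0, -1, -1, -1) → π⊥ ≈ (+0.00000, -0.41421); max(|x|,|y|,|x±y|/√2) = 0.41421 ≤ 1 ⇒ ∈ W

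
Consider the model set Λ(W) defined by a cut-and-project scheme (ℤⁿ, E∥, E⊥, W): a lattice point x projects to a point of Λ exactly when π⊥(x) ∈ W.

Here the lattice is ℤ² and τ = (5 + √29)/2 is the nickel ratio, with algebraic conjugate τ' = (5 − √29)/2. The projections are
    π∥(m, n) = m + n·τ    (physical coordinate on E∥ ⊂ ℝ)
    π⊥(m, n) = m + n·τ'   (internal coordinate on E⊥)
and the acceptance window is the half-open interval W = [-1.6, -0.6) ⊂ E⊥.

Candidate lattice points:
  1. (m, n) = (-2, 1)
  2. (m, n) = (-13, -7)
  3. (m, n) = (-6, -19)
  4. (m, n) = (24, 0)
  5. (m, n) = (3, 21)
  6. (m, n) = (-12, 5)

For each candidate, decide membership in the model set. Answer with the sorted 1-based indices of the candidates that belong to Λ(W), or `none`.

Numerically τ ≈ 5.19258 and τ' = −1/τ ≈ -0.19258.
candidate 1: (m,n)=(-2,1) → π∥ = -2+1·τ ≈ 3.19258, π⊥ = -2+1·τ' ≈ -2.19258 ∉ [-1.6, -0.6) ⇒ out
candidate 2: (m,n)=(-13,-7) → π∥ = -13-7·τ ≈ -49.34808, π⊥ = -13-7·τ' ≈ -11.65192 ∉ [-1.6, -0.6) ⇒ out
candidate 3: (m,n)=(-6,-19) → π∥ = -6-19·τ ≈ -104.65907, π⊥ = -6-19·τ' ≈ -2.34093 ∉ [-1.6, -0.6) ⇒ out
candidate 4: (m,n)=(24,0) → π∥ = 24+0·τ ≈ 24.00000, π⊥ = 24+0·τ' ≈ 24.00000 ∉ [-1.6, -0.6) ⇒ out
candidate 5: (m,n)=(3,21) → π∥ = 3+21·τ ≈ 112.04423, π⊥ = 3+21·τ' ≈ -1.04423 ∈ [-1.6, -0.6) ⇒ IN Λ
candidate 6: (m,n)=(-12,5) → π∥ = -12+5·τ ≈ 13.96291, π⊥ = -12+5·τ' ≈ -12.96291 ∉ [-1.6, -0.6) ⇒ out

5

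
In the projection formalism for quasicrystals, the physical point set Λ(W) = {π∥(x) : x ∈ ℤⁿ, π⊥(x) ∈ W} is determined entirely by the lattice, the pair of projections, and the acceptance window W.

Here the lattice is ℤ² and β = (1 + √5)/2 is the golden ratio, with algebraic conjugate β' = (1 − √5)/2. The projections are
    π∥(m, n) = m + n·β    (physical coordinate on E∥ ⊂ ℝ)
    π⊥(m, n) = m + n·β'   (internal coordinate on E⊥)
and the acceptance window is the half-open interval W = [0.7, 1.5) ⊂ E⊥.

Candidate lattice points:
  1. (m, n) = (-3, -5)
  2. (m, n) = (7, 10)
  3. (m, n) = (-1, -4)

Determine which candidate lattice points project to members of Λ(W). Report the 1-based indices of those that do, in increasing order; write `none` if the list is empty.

Numerically β ≈ 1.61803 and β' = −1/β ≈ -0.61803.
#1 (-3,-5): internal coord -3 + (-5)·β' = +0.09017; +0.09017 ∉ [0.7, 1.5) → out
#2 (7,10): internal coord 7 + (10)·β' = +0.81966; +0.81966 ∈ [0.7, 1.5) → IN Λ
#3 (-1,-4): internal coord -1 + (-4)·β' = +1.47214; +1.47214 ∈ [0.7, 1.5) → IN Λ

2, 3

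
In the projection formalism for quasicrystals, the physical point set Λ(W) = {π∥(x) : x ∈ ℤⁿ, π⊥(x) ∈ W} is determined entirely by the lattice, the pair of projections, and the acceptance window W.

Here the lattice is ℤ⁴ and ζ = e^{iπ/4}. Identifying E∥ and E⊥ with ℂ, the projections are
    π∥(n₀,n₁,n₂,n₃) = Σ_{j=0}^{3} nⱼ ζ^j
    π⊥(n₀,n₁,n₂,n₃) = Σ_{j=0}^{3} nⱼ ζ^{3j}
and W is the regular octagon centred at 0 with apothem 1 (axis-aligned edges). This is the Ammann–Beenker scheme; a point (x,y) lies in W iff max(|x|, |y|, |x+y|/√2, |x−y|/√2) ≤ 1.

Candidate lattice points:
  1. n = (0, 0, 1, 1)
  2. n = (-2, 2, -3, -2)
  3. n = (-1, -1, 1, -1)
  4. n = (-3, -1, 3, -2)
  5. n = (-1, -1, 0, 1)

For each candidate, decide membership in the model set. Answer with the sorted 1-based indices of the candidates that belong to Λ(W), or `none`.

With ζ = e^{iπ/4} the internal vectors are ζ^0,ζ^3,ζ^6,ζ^9.
candidate 1: n = (0, 0, 1, 1) → π⊥ ≈ (+0.707107, -0.292893); max(|x|,|y|,|x±y|/√2) = 0.707107 ≤ 1 ⇒ ∈ W
candidate 2: n = (-2, 2, -3, -2) → π⊥ ≈ (-4.828427, +3.000000); max(|x|,|y|,|x±y|/√2) = 5.535534 > 1 ⇒ ∉ W
candidate 3: n = (-1, -1, 1, -1) → π⊥ ≈ (-1.000000, -2.414214); max(|x|,|y|,|x±y|/√2) = 2.414214 > 1 ⇒ ∉ W
candidate 4: n = (-3, -1, 3, -2) → π⊥ ≈ (-3.707107, -5.121320); max(|x|,|y|,|x±y|/√2) = 6.242641 > 1 ⇒ ∉ W
candidate 5: n = (-1, -1, 0, 1) → π⊥ ≈ (+0.414214, +0.000000); max(|x|,|y|,|x±y|/√2) = 0.414214 ≤ 1 ⇒ ∈ W

1, 5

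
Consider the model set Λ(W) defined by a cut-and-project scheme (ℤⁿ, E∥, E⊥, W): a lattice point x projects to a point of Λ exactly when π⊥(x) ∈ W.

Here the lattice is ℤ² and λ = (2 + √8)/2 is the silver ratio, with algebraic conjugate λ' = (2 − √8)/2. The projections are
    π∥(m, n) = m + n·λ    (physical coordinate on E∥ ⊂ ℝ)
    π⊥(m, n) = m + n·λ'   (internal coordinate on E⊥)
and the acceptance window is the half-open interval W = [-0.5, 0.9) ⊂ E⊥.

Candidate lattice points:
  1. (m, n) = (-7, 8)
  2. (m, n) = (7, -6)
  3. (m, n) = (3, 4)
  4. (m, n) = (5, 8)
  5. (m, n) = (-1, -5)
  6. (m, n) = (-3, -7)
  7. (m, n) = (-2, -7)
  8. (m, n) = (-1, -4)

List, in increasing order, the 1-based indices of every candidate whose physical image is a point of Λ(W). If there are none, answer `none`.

6, 7, 8

Numerically λ ≈ 2.41421 and λ' = −1/λ ≈ -0.41421.
[1] lift (-7,8): star map gives -10.31371; window check -0.5 ≤ -10.31371 < 0.9 is false → out
[2] lift (7,-6): star map gives 9.48528; window check -0.5 ≤ 9.48528 < 0.9 is false → out
[3] lift (3,4): star map gives 1.34315; window check -0.5 ≤ 1.34315 < 0.9 is false → out
[4] lift (5,8): star map gives 1.68629; window check -0.5 ≤ 1.68629 < 0.9 is false → out
[5] lift (-1,-5): star map gives 1.07107; window check -0.5 ≤ 1.07107 < 0.9 is false → out
[6] lift (-3,-7): star map gives -0.10051; window check -0.5 ≤ -0.10051 < 0.9 is true → IN Λ
[7] lift (-2,-7): star map gives 0.89949; window check -0.5 ≤ 0.89949 < 0.9 is true → IN Λ
[8] lift (-1,-4): star map gives 0.65685; window check -0.5 ≤ 0.65685 < 0.9 is true → IN Λ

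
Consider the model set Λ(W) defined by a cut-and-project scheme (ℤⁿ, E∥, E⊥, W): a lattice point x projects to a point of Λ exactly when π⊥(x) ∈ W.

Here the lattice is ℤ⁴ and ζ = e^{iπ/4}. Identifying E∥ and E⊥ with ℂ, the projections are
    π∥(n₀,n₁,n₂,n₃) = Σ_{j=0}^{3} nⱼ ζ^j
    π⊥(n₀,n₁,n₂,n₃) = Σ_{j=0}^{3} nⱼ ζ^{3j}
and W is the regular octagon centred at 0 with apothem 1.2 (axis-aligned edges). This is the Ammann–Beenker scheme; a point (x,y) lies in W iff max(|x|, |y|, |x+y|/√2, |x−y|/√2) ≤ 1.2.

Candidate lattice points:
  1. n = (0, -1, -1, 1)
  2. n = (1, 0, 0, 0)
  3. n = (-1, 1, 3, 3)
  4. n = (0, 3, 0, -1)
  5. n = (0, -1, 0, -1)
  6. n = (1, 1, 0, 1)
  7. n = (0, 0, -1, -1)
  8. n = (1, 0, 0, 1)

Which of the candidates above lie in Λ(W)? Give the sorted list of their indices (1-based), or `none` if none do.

With ζ = e^{iπ/4} the internal vectors are ζ^0,ζ^3,ζ^6,ζ^9.
candidate 1: n = (0, -1, -1, 1) → π⊥ ≈ (+1.414214, +1.000000); max(|x|,|y|,|x±y|/√2) = 1.707107 > 1.2 ⇒ ∉ W
candidate 2: n = (1, 0, 0, 0) → π⊥ ≈ (+1.000000, +0.000000); max(|x|,|y|,|x±y|/√2) = 1.000000 ≤ 1.2 ⇒ ∈ W
candidate 3: n = (-1, 1, 3, 3) → π⊥ ≈ (+0.414214, -0.171573); max(|x|,|y|,|x±y|/√2) = 0.414214 ≤ 1.2 ⇒ ∈ W
candidate 4: n = (0, 3, 0, -1) → π⊥ ≈ (-2.828427, +1.414214); max(|x|,|y|,|x±y|/√2) = 3.000000 > 1.2 ⇒ ∉ W
candidate 5: n = (0, -1, 0, -1) → π⊥ ≈ (+0.000000, -1.414214); max(|x|,|y|,|x±y|/√2) = 1.414214 > 1.2 ⇒ ∉ W
candidate 6: n = (1, 1, 0, 1) → π⊥ ≈ (+1.000000, +1.414214); max(|x|,|y|,|x±y|/√2) = 1.707107 > 1.2 ⇒ ∉ W
candidate 7: n = (0, 0, -1, -1) → π⊥ ≈ (-0.707107, +0.292893); max(|x|,|y|,|x±y|/√2) = 0.707107 ≤ 1.2 ⇒ ∈ W
candidate 8: n = (1, 0, 0, 1) → π⊥ ≈ (+1.707107, +0.707107); max(|x|,|y|,|x±y|/√2) = 1.707107 > 1.2 ⇒ ∉ W

2, 3, 7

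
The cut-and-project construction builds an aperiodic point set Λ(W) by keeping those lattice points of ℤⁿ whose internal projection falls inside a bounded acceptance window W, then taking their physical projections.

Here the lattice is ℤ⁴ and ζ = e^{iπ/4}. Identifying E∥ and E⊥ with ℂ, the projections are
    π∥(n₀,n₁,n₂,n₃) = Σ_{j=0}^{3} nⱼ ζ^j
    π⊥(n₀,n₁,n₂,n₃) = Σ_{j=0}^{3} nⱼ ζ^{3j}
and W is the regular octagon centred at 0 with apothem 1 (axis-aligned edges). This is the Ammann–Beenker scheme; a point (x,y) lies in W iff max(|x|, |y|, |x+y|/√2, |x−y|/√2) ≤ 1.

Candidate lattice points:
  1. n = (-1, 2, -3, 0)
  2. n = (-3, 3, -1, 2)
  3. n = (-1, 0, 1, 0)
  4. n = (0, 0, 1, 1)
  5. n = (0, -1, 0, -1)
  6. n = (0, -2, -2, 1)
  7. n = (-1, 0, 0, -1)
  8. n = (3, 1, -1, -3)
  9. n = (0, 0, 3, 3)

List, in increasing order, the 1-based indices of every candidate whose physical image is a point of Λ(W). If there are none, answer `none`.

Internal map: ζ^{3j} for j=0..3 gives (1,0), (−√2/2,√2/2), (0,−1), (√2/2,√2/2).
#1 (-1, 2, -3, 0): internal (-2.414214, 4.414214); octagon support 4.828427 vs apothem 1 → ∉ W
#2 (-3, 3, -1, 2): internal (-3.707107, 4.535534); octagon support 5.828427 vs apothem 1 → ∉ W
#3 (-1, 0, 1, 0): internal (-1.000000, -1.000000); octagon support 1.414214 vs apothem 1 → ∉ W
#4 (0, 0, 1, 1): internal (0.707107, -0.292893); octagon support 0.707107 vs apothem 1 → ∈ W
#5 (0, -1, 0, -1): internal (0.000000, -1.414214); octagon support 1.414214 vs apothem 1 → ∉ W
#6 (0, -2, -2, 1): internal (2.121320, 1.292893); octagon support 2.414214 vs apothem 1 → ∉ W
#7 (-1, 0, 0, -1): internal (-1.707107, -0.707107); octagon support 1.707107 vs apothem 1 → ∉ W
#8 (3, 1, -1, -3): internal (0.171573, -0.414214); octagon support 0.414214 vs apothem 1 → ∈ W
#9 (0, 0, 3, 3): internal (2.121320, -0.878680); octagon support 2.121320 vs apothem 1 → ∉ W

4, 8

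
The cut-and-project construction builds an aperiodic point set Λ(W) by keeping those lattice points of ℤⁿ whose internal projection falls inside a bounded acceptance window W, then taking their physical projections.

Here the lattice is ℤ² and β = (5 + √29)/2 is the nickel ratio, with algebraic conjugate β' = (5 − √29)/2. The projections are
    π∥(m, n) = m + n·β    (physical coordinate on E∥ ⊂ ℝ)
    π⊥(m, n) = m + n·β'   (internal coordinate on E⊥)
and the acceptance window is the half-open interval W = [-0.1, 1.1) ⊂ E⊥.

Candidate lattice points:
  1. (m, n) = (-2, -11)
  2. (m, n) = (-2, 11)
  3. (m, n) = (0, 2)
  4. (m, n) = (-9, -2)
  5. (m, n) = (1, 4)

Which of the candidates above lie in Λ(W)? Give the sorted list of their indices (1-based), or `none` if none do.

1, 5

Numerically β ≈ 5.19258 and β' = −1/β ≈ -0.19258.
[1] lift (-2,-11): star map gives 0.11841; window check -0.1 ≤ 0.11841 < 1.1 is true → IN Λ
[2] lift (-2,11): star map gives -4.11841; window check -0.1 ≤ -4.11841 < 1.1 is false → out
[3] lift (0,2): star map gives -0.38516; window check -0.1 ≤ -0.38516 < 1.1 is false → out
[4] lift (-9,-2): star map gives -8.61484; window check -0.1 ≤ -8.61484 < 1.1 is false → out
[5] lift (1,4): star map gives 0.22967; window check -0.1 ≤ 0.22967 < 1.1 is true → IN Λ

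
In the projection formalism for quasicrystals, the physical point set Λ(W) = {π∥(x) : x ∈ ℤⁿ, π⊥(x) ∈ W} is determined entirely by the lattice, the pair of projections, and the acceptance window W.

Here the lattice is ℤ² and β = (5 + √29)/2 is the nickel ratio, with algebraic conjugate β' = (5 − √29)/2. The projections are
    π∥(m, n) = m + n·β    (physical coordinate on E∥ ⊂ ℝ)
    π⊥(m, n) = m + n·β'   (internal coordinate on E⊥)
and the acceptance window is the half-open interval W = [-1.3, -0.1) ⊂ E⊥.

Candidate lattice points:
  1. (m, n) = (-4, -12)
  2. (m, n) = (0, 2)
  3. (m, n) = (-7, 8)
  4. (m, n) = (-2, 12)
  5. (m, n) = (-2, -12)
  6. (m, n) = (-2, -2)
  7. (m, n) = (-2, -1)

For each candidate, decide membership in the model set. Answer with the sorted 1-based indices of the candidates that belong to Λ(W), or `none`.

β' = (5−√29)/2 ≈ -0.19258.
[1] lift (-4,-12): star map gives -1.68901; window check -1.3 ≤ -1.68901 < -0.1 is false → out
[2] lift (0,2): star map gives -0.38516; window check -1.3 ≤ -0.38516 < -0.1 is true → IN Λ
[3] lift (-7,8): star map gives -8.54066; window check -1.3 ≤ -8.54066 < -0.1 is false → out
[4] lift (-2,12): star map gives -4.31099; window check -1.3 ≤ -4.31099 < -0.1 is false → out
[5] lift (-2,-12): star map gives 0.31099; window check -1.3 ≤ 0.31099 < -0.1 is false → out
[6] lift (-2,-2): star map gives -1.61484; window check -1.3 ≤ -1.61484 < -0.1 is false → out
[7] lift (-2,-1): star map gives -1.80742; window check -1.3 ≤ -1.80742 < -0.1 is false → out

2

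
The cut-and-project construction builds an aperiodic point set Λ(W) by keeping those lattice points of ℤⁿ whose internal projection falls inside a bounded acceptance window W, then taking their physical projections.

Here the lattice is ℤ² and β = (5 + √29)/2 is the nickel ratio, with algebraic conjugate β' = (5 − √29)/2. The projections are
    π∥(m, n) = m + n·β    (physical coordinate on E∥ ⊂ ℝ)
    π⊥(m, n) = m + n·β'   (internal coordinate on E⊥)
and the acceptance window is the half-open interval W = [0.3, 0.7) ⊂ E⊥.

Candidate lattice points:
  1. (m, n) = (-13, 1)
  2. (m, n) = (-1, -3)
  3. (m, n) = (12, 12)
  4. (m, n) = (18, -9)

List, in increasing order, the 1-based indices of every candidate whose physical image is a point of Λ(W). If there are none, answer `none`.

Numerically β ≈ 5.1926 and β' = −1/β ≈ -0.1926.
candidate 1: (m,n)=(-13,1) → π∥ = -13+1·β ≈ -7.8074, π⊥ = -13+1·β' ≈ -13.1926 ∉ [0.3, 0.7) ⇒ out
candidate 2: (m,n)=(-1,-3) → π∥ = -1-3·β ≈ -16.5777, π⊥ = -1-3·β' ≈ -0.4223 ∉ [0.3, 0.7) ⇒ out
candidate 3: (m,n)=(12,12) → π∥ = 12+12·β ≈ 74.3110, π⊥ = 12+12·β' ≈ 9.6890 ∉ [0.3, 0.7) ⇒ out
candidate 4: (m,n)=(18,-9) → π∥ = 18-9·β ≈ -28.7332, π⊥ = 18-9·β' ≈ 19.7332 ∉ [0.3, 0.7) ⇒ out

none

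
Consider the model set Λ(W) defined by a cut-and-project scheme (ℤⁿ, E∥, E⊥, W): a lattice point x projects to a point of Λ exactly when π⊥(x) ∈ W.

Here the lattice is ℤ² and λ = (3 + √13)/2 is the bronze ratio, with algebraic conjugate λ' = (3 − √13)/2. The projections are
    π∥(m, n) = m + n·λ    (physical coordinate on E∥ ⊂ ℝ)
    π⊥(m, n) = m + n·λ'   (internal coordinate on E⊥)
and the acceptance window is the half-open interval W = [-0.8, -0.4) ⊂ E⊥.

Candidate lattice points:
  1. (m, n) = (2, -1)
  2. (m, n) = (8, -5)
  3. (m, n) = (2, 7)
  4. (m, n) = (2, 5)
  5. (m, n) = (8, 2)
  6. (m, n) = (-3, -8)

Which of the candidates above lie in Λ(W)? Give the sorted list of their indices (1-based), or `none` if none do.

6

Numerically λ ≈ 3.30278 and λ' = −1/λ ≈ -0.30278.
candidate 1: (m,n)=(2,-1) → π∥ = 2-1·λ ≈ -1.30278, π⊥ = 2-1·λ' ≈ 2.30278 ∉ [-0.8, -0.4) ⇒ out
candidate 2: (m,n)=(8,-5) → π∥ = 8-5·λ ≈ -8.51388, π⊥ = 8-5·λ' ≈ 9.51388 ∉ [-0.8, -0.4) ⇒ out
candidate 3: (m,n)=(2,7) → π∥ = 2+7·λ ≈ 25.11943, π⊥ = 2+7·λ' ≈ -0.11943 ∉ [-0.8, -0.4) ⇒ out
candidate 4: (m,n)=(2,5) → π∥ = 2+5·λ ≈ 18.51388, π⊥ = 2+5·λ' ≈ 0.48612 ∉ [-0.8, -0.4) ⇒ out
candidate 5: (m,n)=(8,2) → π∥ = 8+2·λ ≈ 14.60555, π⊥ = 8+2·λ' ≈ 7.39445 ∉ [-0.8, -0.4) ⇒ out
candidate 6: (m,n)=(-3,-8) → π∥ = -3-8·λ ≈ -29.42221, π⊥ = -3-8·λ' ≈ -0.57779 ∈ [-0.8, -0.4) ⇒ IN Λ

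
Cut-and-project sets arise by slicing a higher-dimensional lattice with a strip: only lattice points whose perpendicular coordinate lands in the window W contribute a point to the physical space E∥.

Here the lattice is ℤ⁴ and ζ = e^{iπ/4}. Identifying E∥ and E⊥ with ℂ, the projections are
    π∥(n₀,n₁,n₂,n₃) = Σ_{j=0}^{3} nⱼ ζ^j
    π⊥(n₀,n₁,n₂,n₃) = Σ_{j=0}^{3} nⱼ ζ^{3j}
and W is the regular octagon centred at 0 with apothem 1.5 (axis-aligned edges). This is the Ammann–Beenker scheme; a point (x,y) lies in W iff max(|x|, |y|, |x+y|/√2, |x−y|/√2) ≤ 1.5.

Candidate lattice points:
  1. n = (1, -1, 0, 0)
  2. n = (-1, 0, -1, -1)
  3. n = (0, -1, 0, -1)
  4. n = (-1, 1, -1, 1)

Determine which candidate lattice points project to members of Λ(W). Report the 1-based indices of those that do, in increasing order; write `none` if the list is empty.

3

With ζ = e^{iπ/4} the internal vectors are ζ^0,ζ^3,ζ^6,ζ^9.
candidate 1: n = (1, -1, 0, 0) → π⊥ ≈ (+1.707107, -0.707107); max(|x|,|y|,|x±y|/√2) = 1.707107 > 1.5 ⇒ ∉ W
candidate 2: n = (-1, 0, -1, -1) → π⊥ ≈ (-1.707107, +0.292893); max(|x|,|y|,|x±y|/√2) = 1.707107 > 1.5 ⇒ ∉ W
candidate 3: n = (0, -1, 0, -1) → π⊥ ≈ (+0.000000, -1.414214); max(|x|,|y|,|x±y|/√2) = 1.414214 ≤ 1.5 ⇒ ∈ W
candidate 4: n = (-1, 1, -1, 1) → π⊥ ≈ (-1.000000, +2.414214); max(|x|,|y|,|x±y|/√2) = 2.414214 > 1.5 ⇒ ∉ W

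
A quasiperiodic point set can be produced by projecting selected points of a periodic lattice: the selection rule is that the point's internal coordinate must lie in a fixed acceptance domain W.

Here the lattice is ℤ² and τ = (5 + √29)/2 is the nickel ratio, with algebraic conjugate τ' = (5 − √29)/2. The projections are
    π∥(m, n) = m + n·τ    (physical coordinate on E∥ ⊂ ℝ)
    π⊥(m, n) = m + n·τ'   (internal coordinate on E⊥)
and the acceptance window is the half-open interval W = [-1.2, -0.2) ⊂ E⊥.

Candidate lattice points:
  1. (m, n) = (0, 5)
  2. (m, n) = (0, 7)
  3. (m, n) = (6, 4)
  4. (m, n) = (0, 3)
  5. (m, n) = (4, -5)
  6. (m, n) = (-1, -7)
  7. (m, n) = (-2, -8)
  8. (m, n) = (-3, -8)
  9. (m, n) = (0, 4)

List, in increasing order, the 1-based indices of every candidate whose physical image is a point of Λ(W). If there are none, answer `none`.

1, 4, 7, 9

τ' = (5−√29)/2 ≈ -0.19258.
#1 (0,5): internal coord 0 + (5)·τ' = -0.96291; -0.96291 ∈ [-1.2, -0.2) → IN Λ
#2 (0,7): internal coord 0 + (7)·τ' = -1.34808; -1.34808 ∉ [-1.2, -0.2) → out
#3 (6,4): internal coord 6 + (4)·τ' = +5.22967; +5.22967 ∉ [-1.2, -0.2) → out
#4 (0,3): internal coord 0 + (3)·τ' = -0.57775; -0.57775 ∈ [-1.2, -0.2) → IN Λ
#5 (4,-5): internal coord 4 + (-5)·τ' = +4.96291; +4.96291 ∉ [-1.2, -0.2) → out
#6 (-1,-7): internal coord -1 + (-7)·τ' = +0.34808; +0.34808 ∉ [-1.2, -0.2) → out
#7 (-2,-8): internal coord -2 + (-8)·τ' = -0.45934; -0.45934 ∈ [-1.2, -0.2) → IN Λ
#8 (-3,-8): internal coord -3 + (-8)·τ' = -1.45934; -1.45934 ∉ [-1.2, -0.2) → out
#9 (0,4): internal coord 0 + (4)·τ' = -0.77033; -0.77033 ∈ [-1.2, -0.2) → IN Λ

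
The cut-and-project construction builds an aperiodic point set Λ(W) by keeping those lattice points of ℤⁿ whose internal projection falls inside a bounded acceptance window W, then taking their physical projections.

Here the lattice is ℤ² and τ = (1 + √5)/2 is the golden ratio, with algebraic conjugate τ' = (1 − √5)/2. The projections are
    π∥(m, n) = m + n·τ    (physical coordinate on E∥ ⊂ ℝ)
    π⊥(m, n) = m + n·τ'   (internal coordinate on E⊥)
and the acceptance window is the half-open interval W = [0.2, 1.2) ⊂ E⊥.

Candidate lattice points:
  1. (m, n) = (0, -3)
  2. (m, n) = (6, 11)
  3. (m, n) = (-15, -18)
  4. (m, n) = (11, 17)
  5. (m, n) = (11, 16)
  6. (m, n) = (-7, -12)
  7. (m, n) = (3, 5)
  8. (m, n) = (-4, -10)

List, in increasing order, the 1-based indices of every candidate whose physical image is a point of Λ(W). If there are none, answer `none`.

4, 5, 6

Compute τ' = (1−√5)/2 = -0.61803, so π⊥(m,n) = m -0.61803·n.
[1] lift (0,-3): star map gives 1.85410; window check 0.2 ≤ 1.85410 < 1.2 is false → out
[2] lift (6,11): star map gives -0.79837; window check 0.2 ≤ -0.79837 < 1.2 is false → out
[3] lift (-15,-18): star map gives -3.87539; window check 0.2 ≤ -3.87539 < 1.2 is false → out
[4] lift (11,17): star map gives 0.49342; window check 0.2 ≤ 0.49342 < 1.2 is true → IN Λ
[5] lift (11,16): star map gives 1.11146; window check 0.2 ≤ 1.11146 < 1.2 is true → IN Λ
[6] lift (-7,-12): star map gives 0.41641; window check 0.2 ≤ 0.41641 < 1.2 is true → IN Λ
[7] lift (3,5): star map gives -0.09017; window check 0.2 ≤ -0.09017 < 1.2 is false → out
[8] lift (-4,-10): star map gives 2.18034; window check 0.2 ≤ 2.18034 < 1.2 is false → out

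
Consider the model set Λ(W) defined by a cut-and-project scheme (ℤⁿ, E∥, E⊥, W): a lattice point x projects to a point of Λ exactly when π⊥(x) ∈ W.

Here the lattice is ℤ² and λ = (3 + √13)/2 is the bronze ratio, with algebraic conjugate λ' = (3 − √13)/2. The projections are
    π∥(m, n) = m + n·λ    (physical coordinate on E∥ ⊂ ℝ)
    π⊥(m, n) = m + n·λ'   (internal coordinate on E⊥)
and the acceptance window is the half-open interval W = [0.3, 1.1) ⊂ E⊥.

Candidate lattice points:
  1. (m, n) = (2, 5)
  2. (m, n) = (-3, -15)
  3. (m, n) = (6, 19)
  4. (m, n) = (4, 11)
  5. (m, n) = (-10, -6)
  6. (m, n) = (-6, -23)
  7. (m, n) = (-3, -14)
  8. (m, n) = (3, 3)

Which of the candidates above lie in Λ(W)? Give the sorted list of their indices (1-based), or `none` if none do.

Numerically λ ≈ 3.30278 and λ' = −1/λ ≈ -0.30278.
candidate 1: (m,n)=(2,5) → π∥ = 2+5·λ ≈ 18.51388, π⊥ = 2+5·λ' ≈ 0.48612 ∈ [0.3, 1.1) ⇒ IN Λ
candidate 2: (m,n)=(-3,-15) → π∥ = -3-15·λ ≈ -52.54163, π⊥ = -3-15·λ' ≈ 1.54163 ∉ [0.3, 1.1) ⇒ out
candidate 3: (m,n)=(6,19) → π∥ = 6+19·λ ≈ 68.75274, π⊥ = 6+19·λ' ≈ 0.24726 ∉ [0.3, 1.1) ⇒ out
candidate 4: (m,n)=(4,11) → π∥ = 4+11·λ ≈ 40.33053, π⊥ = 4+11·λ' ≈ 0.66947 ∈ [0.3, 1.1) ⇒ IN Λ
candidate 5: (m,n)=(-10,-6) → π∥ = -10-6·λ ≈ -29.81665, π⊥ = -10-6·λ' ≈ -8.18335 ∉ [0.3, 1.1) ⇒ out
candidate 6: (m,n)=(-6,-23) → π∥ = -6-23·λ ≈ -81.96384, π⊥ = -6-23·λ' ≈ 0.96384 ∈ [0.3, 1.1) ⇒ IN Λ
candidate 7: (m,n)=(-3,-14) → π∥ = -3-14·λ ≈ -49.23886, π⊥ = -3-14·λ' ≈ 1.23886 ∉ [0.3, 1.1) ⇒ out
candidate 8: (m,n)=(3,3) → π∥ = 3+3·λ ≈ 12.90833, π⊥ = 3+3·λ' ≈ 2.09167 ∉ [0.3, 1.1) ⇒ out

1, 4, 6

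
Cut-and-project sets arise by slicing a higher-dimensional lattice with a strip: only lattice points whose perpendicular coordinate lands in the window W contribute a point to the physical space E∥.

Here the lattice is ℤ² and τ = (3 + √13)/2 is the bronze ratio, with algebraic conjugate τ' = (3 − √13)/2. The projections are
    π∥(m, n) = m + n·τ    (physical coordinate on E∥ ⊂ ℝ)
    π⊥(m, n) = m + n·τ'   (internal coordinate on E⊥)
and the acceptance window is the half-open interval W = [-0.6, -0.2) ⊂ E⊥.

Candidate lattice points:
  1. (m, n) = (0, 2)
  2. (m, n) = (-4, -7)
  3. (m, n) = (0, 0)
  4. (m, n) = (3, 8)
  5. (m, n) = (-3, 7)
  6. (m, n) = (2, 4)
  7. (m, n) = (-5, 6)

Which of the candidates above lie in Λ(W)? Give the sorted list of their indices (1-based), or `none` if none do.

Compute τ' = (3−√13)/2 = -0.30278, so π⊥(m,n) = m -0.30278·n.
[1] lift (0,2): star map gives -0.60555; window check -0.6 ≤ -0.60555 < -0.2 is false → out
[2] lift (-4,-7): star map gives -1.88057; window check -0.6 ≤ -1.88057 < -0.2 is false → out
[3] lift (0,0): star map gives 0.00000; window check -0.6 ≤ 0.00000 < -0.2 is false → out
[4] lift (3,8): star map gives 0.57779; window check -0.6 ≤ 0.57779 < -0.2 is false → out
[5] lift (-3,7): star map gives -5.11943; window check -0.6 ≤ -5.11943 < -0.2 is false → out
[6] lift (2,4): star map gives 0.78890; window check -0.6 ≤ 0.78890 < -0.2 is false → out
[7] lift (-5,6): star map gives -6.81665; window check -0.6 ≤ -6.81665 < -0.2 is false → out

none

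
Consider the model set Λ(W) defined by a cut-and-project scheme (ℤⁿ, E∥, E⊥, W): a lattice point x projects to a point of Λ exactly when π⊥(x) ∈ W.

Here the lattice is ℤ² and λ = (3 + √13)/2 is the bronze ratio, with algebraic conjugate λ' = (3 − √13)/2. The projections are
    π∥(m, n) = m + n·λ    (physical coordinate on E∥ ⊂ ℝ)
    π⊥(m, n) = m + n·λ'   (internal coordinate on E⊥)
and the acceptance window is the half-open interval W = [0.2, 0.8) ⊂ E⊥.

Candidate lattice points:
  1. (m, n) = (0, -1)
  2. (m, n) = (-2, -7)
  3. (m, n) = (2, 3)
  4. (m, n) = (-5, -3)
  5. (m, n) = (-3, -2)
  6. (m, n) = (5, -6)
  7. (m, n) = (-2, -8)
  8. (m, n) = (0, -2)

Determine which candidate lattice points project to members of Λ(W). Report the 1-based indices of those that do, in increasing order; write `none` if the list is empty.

1, 7, 8

λ' = (3−√13)/2 ≈ -0.30278.
candidate 1: (m,n)=(0,-1) → π∥ = 0-1·λ ≈ -3.30278, π⊥ = 0-1·λ' ≈ 0.30278 ∈ [0.2, 0.8) ⇒ IN Λ
candidate 2: (m,n)=(-2,-7) → π∥ = -2-7·λ ≈ -25.11943, π⊥ = -2-7·λ' ≈ 0.11943 ∉ [0.2, 0.8) ⇒ out
candidate 3: (m,n)=(2,3) → π∥ = 2+3·λ ≈ 11.90833, π⊥ = 2+3·λ' ≈ 1.09167 ∉ [0.2, 0.8) ⇒ out
candidate 4: (m,n)=(-5,-3) → π∥ = -5-3·λ ≈ -14.90833, π⊥ = -5-3·λ' ≈ -4.09167 ∉ [0.2, 0.8) ⇒ out
candidate 5: (m,n)=(-3,-2) → π∥ = -3-2·λ ≈ -9.60555, π⊥ = -3-2·λ' ≈ -2.39445 ∉ [0.2, 0.8) ⇒ out
candidate 6: (m,n)=(5,-6) → π∥ = 5-6·λ ≈ -14.81665, π⊥ = 5-6·λ' ≈ 6.81665 ∉ [0.2, 0.8) ⇒ out
candidate 7: (m,n)=(-2,-8) → π∥ = -2-8·λ ≈ -28.42221, π⊥ = -2-8·λ' ≈ 0.42221 ∈ [0.2, 0.8) ⇒ IN Λ
candidate 8: (m,n)=(0,-2) → π∥ = 0-2·λ ≈ -6.60555, π⊥ = 0-2·λ' ≈ 0.60555 ∈ [0.2, 0.8) ⇒ IN Λ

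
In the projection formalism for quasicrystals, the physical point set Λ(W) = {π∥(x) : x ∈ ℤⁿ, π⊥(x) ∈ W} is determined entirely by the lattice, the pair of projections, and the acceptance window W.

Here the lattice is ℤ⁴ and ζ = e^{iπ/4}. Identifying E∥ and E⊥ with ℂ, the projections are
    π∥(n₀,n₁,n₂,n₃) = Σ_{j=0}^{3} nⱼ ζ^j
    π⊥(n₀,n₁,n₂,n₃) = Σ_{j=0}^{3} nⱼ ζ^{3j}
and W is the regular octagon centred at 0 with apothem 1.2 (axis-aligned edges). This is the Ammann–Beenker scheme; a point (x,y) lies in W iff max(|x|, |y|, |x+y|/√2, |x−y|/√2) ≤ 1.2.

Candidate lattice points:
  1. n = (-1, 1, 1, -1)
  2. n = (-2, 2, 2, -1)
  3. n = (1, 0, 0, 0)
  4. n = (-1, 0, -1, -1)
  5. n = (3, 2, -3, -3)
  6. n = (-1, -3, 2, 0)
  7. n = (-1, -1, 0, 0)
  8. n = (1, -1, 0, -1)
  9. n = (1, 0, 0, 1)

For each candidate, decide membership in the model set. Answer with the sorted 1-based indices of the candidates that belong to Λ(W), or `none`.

With ζ = e^{iπ/4} the internal vectors are ζ^0,ζ^3,ζ^6,ζ^9.
candidate 1: n = (-1, 1, 1, -1) → π⊥ ≈ (-2.4142, -1.0000); max(|x|,|y|,|x±y|/√2) = 2.4142 > 1.2 ⇒ ∉ W
candidate 2: n = (-2, 2, 2, -1) → π⊥ ≈ (-4.1213, -1.2929); max(|x|,|y|,|x±y|/√2) = 4.1213 > 1.2 ⇒ ∉ W
candidate 3: n = (1, 0, 0, 0) → π⊥ ≈ (+1.0000, +0.0000); max(|x|,|y|,|x±y|/√2) = 1.0000 ≤ 1.2 ⇒ ∈ W
candidate 4: n = (-1, 0, -1, -1) → π⊥ ≈ (-1.7071, +0.2929); max(|x|,|y|,|x±y|/√2) = 1.7071 > 1.2 ⇒ ∉ W
candidate 5: n = (3, 2, -3, -3) → π⊥ ≈ (-0.5355, +2.2929); max(|x|,|y|,|x±y|/√2) = 2.2929 > 1.2 ⇒ ∉ W
candidate 6: n = (-1, -3, 2, 0) → π⊥ ≈ (+1.1213, -4.1213); max(|x|,|y|,|x±y|/√2) = 4.1213 > 1.2 ⇒ ∉ W
candidate 7: n = (-1, -1, 0, 0) → π⊥ ≈ (-0.2929, -0.7071); max(|x|,|y|,|x±y|/√2) = 0.7071 ≤ 1.2 ⇒ ∈ W
candidate 8: n = (1, -1, 0, -1) → π⊥ ≈ (+1.0000, -1.4142); max(|x|,|y|,|x±y|/√2) = 1.7071 > 1.2 ⇒ ∉ W
candidate 9: n = (1, 0, 0, 1) → π⊥ ≈ (+1.7071, +0.7071); max(|x|,|y|,|x±y|/√2) = 1.7071 > 1.2 ⇒ ∉ W

3, 7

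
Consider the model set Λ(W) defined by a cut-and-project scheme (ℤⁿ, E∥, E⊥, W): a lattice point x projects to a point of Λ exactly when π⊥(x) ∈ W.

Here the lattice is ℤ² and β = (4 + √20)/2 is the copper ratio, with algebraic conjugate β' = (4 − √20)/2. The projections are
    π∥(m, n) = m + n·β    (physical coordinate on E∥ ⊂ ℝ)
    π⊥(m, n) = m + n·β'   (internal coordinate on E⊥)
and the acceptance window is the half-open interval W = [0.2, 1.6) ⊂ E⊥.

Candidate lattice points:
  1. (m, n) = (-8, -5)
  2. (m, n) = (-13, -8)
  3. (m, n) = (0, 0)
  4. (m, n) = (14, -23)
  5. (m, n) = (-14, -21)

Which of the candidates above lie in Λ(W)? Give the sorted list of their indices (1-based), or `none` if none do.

none

Compute β' = (4−√20)/2 = -0.2361, so π⊥(m,n) = m -0.2361·n.
candidate 1: (m,n)=(-8,-5) → π∥ = -8-5·β ≈ -29.1803, π⊥ = -8-5·β' ≈ -6.8197 ∉ [0.2, 1.6) ⇒ out
candidate 2: (m,n)=(-13,-8) → π∥ = -13-8·β ≈ -46.8885, π⊥ = -13-8·β' ≈ -11.1115 ∉ [0.2, 1.6) ⇒ out
candidate 3: (m,n)=(0,0) → π∥ = 0+0·β ≈ 0.0000, π⊥ = 0+0·β' ≈ 0.0000 ∉ [0.2, 1.6) ⇒ out
candidate 4: (m,n)=(14,-23) → π∥ = 14-23·β ≈ -83.4296, π⊥ = 14-23·β' ≈ 19.4296 ∉ [0.2, 1.6) ⇒ out
candidate 5: (m,n)=(-14,-21) → π∥ = -14-21·β ≈ -102.9574, π⊥ = -14-21·β' ≈ -9.0426 ∉ [0.2, 1.6) ⇒ out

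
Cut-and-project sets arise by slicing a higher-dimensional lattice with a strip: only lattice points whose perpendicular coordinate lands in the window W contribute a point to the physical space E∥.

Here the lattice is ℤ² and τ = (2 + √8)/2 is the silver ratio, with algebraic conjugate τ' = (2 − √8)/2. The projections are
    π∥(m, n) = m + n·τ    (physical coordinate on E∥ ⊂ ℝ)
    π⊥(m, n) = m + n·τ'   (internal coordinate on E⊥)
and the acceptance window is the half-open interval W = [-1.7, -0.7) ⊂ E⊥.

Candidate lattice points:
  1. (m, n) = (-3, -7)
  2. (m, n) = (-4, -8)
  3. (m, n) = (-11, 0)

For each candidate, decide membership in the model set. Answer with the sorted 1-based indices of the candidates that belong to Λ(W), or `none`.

none

Compute τ' = (2−√8)/2 = -0.4142, so π⊥(m,n) = m -0.4142·n.
candidate 1: (m,n)=(-3,-7) → π∥ = -3-7·τ ≈ -19.8995, π⊥ = -3-7·τ' ≈ -0.1005 ∉ [-1.7, -0.7) ⇒ out
candidate 2: (m,n)=(-4,-8) → π∥ = -4-8·τ ≈ -23.3137, π⊥ = -4-8·τ' ≈ -0.6863 ∉ [-1.7, -0.7) ⇒ out
candidate 3: (m,n)=(-11,0) → π∥ = -11+0·τ ≈ -11.0000, π⊥ = -11+0·τ' ≈ -11.0000 ∉ [-1.7, -0.7) ⇒ out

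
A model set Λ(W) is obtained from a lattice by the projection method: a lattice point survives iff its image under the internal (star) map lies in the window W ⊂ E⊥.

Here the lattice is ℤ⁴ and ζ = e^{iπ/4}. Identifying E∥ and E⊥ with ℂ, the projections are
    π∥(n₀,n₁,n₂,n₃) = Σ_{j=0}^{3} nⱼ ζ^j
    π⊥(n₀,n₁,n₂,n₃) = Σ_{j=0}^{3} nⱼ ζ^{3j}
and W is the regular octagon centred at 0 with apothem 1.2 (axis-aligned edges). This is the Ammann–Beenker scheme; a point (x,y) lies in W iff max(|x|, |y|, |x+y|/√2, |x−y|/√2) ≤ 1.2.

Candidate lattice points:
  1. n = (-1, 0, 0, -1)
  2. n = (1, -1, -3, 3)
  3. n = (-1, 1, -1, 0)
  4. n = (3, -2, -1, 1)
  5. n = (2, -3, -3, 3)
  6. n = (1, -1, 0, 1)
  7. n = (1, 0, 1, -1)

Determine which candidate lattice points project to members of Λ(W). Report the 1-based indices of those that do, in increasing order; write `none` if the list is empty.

none

π⊥(n) = n₀ + n₁ζ³ + n₂ζ⁶ + n₃ζ⁹ where ζ = e^{iπ/4}.
candidate 1: n = (-1, 0, 0, -1) → π⊥ ≈ (-1.70711, -0.70711); max(|x|,|y|,|x±y|/√2) = 1.70711 > 1.2 ⇒ ∉ W
candidate 2: n = (1, -1, -3, 3) → π⊥ ≈ (+3.82843, +4.41421); max(|x|,|y|,|x±y|/√2) = 5.82843 > 1.2 ⇒ ∉ W
candidate 3: n = (-1, 1, -1, 0) → π⊥ ≈ (-1.70711, +1.70711); max(|x|,|y|,|x±y|/√2) = 2.41421 > 1.2 ⇒ ∉ W
candidate 4: n = (3, -2, -1, 1) → π⊥ ≈ (+5.12132, +0.29289); max(|x|,|y|,|x±y|/√2) = 5.12132 > 1.2 ⇒ ∉ W
candidate 5: n = (2, -3, -3, 3) → π⊥ ≈ (+6.24264, +3.00000); max(|x|,|y|,|x±y|/√2) = 6.53553 > 1.2 ⇒ ∉ W
candidate 6: n = (1, -1, 0, 1) → π⊥ ≈ (+2.41421, +0.00000); max(|x|,|y|,|x±y|/√2) = 2.41421 > 1.2 ⇒ ∉ W
candidate 7: n = (1, 0, 1, -1) → π⊥ ≈ (+0.29289, -1.70711); max(|x|,|y|,|x±y|/√2) = 1.70711 > 1.2 ⇒ ∉ W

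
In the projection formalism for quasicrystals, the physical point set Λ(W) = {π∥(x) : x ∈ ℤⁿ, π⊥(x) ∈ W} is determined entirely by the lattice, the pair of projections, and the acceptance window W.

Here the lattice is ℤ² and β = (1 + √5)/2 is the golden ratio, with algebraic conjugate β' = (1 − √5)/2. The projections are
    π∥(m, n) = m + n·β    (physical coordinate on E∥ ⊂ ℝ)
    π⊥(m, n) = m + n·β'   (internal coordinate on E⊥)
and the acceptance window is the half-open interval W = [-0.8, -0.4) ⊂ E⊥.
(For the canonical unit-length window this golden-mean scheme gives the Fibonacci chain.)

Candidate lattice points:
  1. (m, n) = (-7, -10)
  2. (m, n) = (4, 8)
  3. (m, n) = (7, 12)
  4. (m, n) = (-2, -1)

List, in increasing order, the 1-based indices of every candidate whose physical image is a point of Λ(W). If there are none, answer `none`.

3

Compute β' = (1−√5)/2 = -0.61803, so π⊥(m,n) = m -0.61803·n.
candidate 1: (m,n)=(-7,-10) → π∥ = -7-10·β ≈ -23.18034, π⊥ = -7-10·β' ≈ -0.81966 ∉ [-0.8, -0.4) ⇒ out
candidate 2: (m,n)=(4,8) → π∥ = 4+8·β ≈ 16.94427, π⊥ = 4+8·β' ≈ -0.94427 ∉ [-0.8, -0.4) ⇒ out
candidate 3: (m,n)=(7,12) → π∥ = 7+12·β ≈ 26.41641, π⊥ = 7+12·β' ≈ -0.41641 ∈ [-0.8, -0.4) ⇒ IN Λ
candidate 4: (m,n)=(-2,-1) → π∥ = -2-1·β ≈ -3.61803, π⊥ = -2-1·β' ≈ -1.38197 ∉ [-0.8, -0.4) ⇒ out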